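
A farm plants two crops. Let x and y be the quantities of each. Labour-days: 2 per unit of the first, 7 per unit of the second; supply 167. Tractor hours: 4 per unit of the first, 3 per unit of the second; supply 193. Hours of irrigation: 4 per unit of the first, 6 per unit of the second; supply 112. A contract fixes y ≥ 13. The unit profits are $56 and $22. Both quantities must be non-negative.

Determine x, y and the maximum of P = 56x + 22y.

Vertices and P = 56x + 22y:
  (0, 56/3) → P = 1232/3
  (0, 13) → P = 286
  (17/2, 13) → P = 762

x = 17/2, y = 13, maximum P = 762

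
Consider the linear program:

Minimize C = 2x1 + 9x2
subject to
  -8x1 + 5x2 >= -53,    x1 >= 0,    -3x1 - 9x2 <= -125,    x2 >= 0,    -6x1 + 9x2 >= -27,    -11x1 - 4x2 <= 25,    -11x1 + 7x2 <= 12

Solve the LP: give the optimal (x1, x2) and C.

x1 = 38/3, x2 = 29/3, minimum C = 337/3

Feasible corners and C = 2x1 + 9x2:
  (38/3, 29/3) → C = 337/3
  (431, 679) → C = 6973
  (767/120, 1411/120) → C = 14233/120

At the optimal vertex, -8x1 + 5x2 = -53 and -3x1 - 9x2 = -125.
Solving simultaneously gives x1 = 38/3, x2 = 29/3.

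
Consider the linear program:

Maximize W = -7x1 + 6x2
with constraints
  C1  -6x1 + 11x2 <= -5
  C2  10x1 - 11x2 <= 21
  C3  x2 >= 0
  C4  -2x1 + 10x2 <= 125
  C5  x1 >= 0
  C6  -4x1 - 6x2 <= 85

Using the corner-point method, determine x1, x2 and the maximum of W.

x1 = 5/6, x2 = 0, maximum W = -35/6

The binding constraints are -6x1 + 11x2 = -5 and x2 = 0.
Solving simultaneously gives x1 = 5/6, x2 = 0.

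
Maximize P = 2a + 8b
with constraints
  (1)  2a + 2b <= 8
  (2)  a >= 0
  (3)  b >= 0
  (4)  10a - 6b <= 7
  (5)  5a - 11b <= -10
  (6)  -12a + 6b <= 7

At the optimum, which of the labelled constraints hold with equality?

Vertices and P = 2a + 8b:
  (31/16, 33/16) → P = 163/8
  (17/18, 55/18) → P = 79/3
  (0, 10/11) → P = 80/11
  (0, 7/6) → P = 28/3
  (137/80, 27/16) → P = 677/40

The maximum is at (17/18, 55/18). Substituting into each constraint, equality holds for (1) and (6); the remaining constraints have slack.

(1) and (6)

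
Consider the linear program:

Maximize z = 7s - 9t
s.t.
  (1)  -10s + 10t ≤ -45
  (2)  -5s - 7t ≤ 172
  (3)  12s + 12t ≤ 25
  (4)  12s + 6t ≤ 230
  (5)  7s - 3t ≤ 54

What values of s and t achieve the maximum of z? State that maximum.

s = -69/32, t = -737/32, maximum z = 3075/16

Vertices and z = 7s - 9t:
  (-281/24, -389/24) → z = 767/12
  (79/24, -29/24) → z = 407/12
  (-69/32, -737/32) → z = 3075/16
  (241/40, -473/120) → z = 1553/20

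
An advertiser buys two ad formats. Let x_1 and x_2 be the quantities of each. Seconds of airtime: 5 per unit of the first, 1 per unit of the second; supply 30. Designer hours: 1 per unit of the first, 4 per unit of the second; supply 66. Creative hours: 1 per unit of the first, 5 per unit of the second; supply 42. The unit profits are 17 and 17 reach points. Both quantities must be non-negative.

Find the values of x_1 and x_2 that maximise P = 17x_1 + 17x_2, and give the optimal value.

x_1 = 9/2, x_2 = 15/2, maximum P = 204

Extreme points and P = 17x_1 + 17x_2:
  (0, 0) → P = 0
  (0, 42/5) → P = 714/5
  (6, 0) → P = 102
  (9/2, 15/2) → P = 204

The optimum lies where 5x_1 + x_2 = 30 and x_1 + 5x_2 = 42.
Solving simultaneously gives x_1 = 9/2, x_2 = 15/2.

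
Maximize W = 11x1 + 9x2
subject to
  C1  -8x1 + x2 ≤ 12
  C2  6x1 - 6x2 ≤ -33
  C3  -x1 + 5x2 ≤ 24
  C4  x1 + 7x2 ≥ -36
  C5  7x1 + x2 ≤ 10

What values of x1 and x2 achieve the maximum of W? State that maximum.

x1 = -7/8, x2 = 37/8, maximum W = 32

Vertices and W = 11x1 + 9x2:
  (-13/14, 32/7) → W = 433/14
  (-12/13, 60/13) → W = 408/13
  (-7/8, 37/8) → W = 32

The binding constraints are 6x1 - 6x2 = -33 and -x1 + 5x2 = 24.
Solving simultaneously gives x1 = -7/8, x2 = 37/8.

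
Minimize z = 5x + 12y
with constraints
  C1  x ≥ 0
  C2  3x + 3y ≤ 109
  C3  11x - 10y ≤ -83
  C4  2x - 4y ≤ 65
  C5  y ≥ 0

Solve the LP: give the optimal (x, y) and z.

Corner points and z = 5x + 12y:
  (0, 109/3) → z = 436
  (0, 83/10) → z = 498/5
  (841/63, 1448/63) → z = 3083/9

x = 0, y = 83/10, minimum z = 498/5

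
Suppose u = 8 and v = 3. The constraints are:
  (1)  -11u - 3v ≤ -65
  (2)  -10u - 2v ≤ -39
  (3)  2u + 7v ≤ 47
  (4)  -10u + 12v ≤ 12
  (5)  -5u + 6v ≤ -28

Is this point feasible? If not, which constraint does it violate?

not feasible — violates (5)

Constraint (5): -5u + 6v = -22, which is not ≤ -28. All other constraints are satisfied.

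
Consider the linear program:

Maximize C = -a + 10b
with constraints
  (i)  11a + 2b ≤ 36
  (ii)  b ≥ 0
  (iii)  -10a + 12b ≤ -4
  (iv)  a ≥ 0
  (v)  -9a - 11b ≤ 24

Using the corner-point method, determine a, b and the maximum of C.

a = 55/19, b = 79/38, maximum C = 340/19

Extreme points and C = -a + 10b:
  (36/11, 0) → C = -36/11
  (55/19, 79/38) → C = 340/19
  (2/5, 0) → C = -2/5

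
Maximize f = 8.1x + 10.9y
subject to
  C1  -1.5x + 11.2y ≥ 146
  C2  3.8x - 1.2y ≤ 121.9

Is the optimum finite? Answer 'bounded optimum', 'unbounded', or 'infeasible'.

unbounded

From the feasible point (38512/1019, 73765/4076), moving in the direction (1.2, 3.8) keeps every constraint satisfied while f increases without bound.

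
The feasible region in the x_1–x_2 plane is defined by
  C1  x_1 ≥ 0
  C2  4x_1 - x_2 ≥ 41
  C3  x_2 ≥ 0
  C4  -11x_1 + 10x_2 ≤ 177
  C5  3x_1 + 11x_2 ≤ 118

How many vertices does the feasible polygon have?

3

Of the 10 pairwise boundary intersections, those satisfying every inequality are:
  (41/4, 0)
  (569/47, 349/47)
  (118/3, 0)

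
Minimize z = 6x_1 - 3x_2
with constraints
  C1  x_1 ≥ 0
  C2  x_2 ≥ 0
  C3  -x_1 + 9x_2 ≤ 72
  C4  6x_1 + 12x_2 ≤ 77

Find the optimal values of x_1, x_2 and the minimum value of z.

x_1 = 0, x_2 = 77/12, minimum z = -77/4

Feasible corners and z = 6x_1 - 3x_2:
  (0, 0) → z = 0
  (0, 77/12) → z = -77/4
  (77/6, 0) → z = 77

The optimum lies where x_1 = 0 and 6x_1 + 12x_2 = 77.
Solving simultaneously gives x_1 = 0, x_2 = 77/12.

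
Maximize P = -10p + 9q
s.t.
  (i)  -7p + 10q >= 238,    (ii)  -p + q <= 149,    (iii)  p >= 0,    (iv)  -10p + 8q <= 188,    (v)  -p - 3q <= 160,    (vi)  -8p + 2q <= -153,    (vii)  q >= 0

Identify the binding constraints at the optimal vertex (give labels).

(ii) and (iv)

Extreme points and P = -10p + 9q:
  (1003/33, 2975/66) → P = 6715/66
  (502, 651) → P = 839
  (400/11, 1517/22) → P = 5653/22
The feasible region is unbounded (it extends along (1, 1), (10, 7)), but P strictly decreases along every unbounded feasible direction, so there is no improving ray and the maximum is attained at a vertex.

The maximum is at (502, 651). Substituting into each constraint, equality holds for (ii) and (iv); the remaining constraints have slack.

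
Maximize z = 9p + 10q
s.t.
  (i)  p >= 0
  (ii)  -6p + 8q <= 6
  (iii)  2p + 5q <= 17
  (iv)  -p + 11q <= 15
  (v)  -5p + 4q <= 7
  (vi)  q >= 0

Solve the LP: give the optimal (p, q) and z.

p = 17/2, q = 0, maximum z = 153/2

Corner points and z = 9p + 10q:
  (0, 3/4) → z = 15/2
  (0, 0) → z = 0
  (27/29, 42/29) → z = 663/29
  (112/27, 47/27) → z = 1478/27
  (17/2, 0) → z = 153/2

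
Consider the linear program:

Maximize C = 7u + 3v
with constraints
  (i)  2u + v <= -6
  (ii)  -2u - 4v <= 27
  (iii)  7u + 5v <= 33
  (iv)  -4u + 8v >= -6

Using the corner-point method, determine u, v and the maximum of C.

u = -21/10, v = -9/5, maximum C = -201/10

Extreme points and C = 7u + 3v:
  (-21, 36) → C = -39
  (-21/10, -9/5) → C = -201/10
  (-6, -15/4) → C = -213/4
The feasible region is unbounded (it extends along (-5, 7), (-2, 1)), but C strictly decreases along every unbounded feasible direction, so there is no improving ray and the maximum is attained at a vertex.

At the optimal vertex, 2u + v = -6 and -4u + 8v = -6.
Solving simultaneously gives u = -21/10, v = -9/5.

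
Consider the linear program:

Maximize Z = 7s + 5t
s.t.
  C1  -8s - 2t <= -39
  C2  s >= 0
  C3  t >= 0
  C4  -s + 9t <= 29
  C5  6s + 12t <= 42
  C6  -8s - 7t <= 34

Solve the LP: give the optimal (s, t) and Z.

s = 7, t = 0, maximum Z = 49

Vertices and Z = 7s + 5t:
  (39/8, 0) → Z = 273/8
  (32/7, 17/14) → Z = 533/14
  (7, 0) → Z = 49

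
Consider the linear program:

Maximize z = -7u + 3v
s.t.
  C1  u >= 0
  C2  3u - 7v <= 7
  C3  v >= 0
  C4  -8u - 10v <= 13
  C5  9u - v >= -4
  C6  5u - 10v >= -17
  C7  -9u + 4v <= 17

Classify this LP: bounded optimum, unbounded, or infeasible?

bounded optimum

Extreme points and z = -7u + 3v:
  (0, 0) → z = 0
  (0, 17/10) → z = 51/10
  (7/3, 0) → z = -49/3
The feasible region has finitely many vertices and no improving ray; the maximum is 51/10 at (0, 17/10).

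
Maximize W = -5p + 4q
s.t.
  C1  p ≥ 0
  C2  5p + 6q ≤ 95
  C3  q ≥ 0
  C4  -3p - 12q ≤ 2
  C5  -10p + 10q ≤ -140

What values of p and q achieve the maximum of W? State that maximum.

p = 14, q = 0, maximum W = -70

Vertices and W = -5p + 4q:
  (19, 0) → W = -95
  (179/11, 25/11) → W = -795/11
  (14, 0) → W = -70

The binding constraints are q = 0 and -10p + 10q = -140.
Solving simultaneously gives p = 14, q = 0.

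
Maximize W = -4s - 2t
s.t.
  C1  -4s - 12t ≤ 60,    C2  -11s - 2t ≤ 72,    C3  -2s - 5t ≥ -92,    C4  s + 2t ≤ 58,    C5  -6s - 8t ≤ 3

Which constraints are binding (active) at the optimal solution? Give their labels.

C2 and C5

Corner points and W = -4s - 2t:
  (204, -73) → W = -670
  (111/10, -87/10) → W = -27
  (-32/3, 68/3) → W = -8/3
  (-15/2, 21/4) → W = 39/2
  (106, -24) → W = -376

The maximum is at (-15/2, 21/4). Substituting into each constraint, equality holds for C2 and C5; the remaining constraints have slack.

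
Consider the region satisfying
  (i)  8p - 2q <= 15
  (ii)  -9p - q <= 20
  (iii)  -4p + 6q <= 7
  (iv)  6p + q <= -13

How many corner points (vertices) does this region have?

Intersecting each pair of boundary lines and keeping only the points that satisfy every inequality leaves:
  (-25/26, -295/26)
  (-11/20, -97/10)
  (-127/58, -17/58)
  (-17/8, -1/4)

4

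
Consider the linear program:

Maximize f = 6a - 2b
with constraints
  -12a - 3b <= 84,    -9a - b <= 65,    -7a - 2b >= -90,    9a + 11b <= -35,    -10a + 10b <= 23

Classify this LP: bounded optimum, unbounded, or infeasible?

From the feasible point (-303/50, -94/25), moving in the direction (3, -12) keeps every constraint satisfied while f increases without bound.

unbounded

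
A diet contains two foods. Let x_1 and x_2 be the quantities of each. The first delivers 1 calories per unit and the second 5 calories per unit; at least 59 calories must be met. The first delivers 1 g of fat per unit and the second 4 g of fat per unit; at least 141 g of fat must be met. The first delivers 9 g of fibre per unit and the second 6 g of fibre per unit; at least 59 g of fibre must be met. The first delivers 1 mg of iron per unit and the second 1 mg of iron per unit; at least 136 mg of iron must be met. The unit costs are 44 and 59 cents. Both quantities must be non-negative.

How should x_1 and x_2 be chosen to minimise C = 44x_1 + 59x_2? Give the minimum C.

x_1 = 403/3, x_2 = 5/3, minimum C = 6009

Feasible corners and C = 44x_1 + 59x_2:
  (0, 136) → C = 8024
  (141, 0) → C = 6204
  (403/3, 5/3) → C = 6009
The feasible region is unbounded (it extends along (0, 1), (1, 0)), but C strictly increases along every unbounded feasible direction, so there is no improving ray and the minimum is attained at a vertex.

At the optimal vertex, x_1 + 4x_2 = 141 and x_1 + x_2 = 136.
Solving simultaneously gives x_1 = 403/3, x_2 = 5/3.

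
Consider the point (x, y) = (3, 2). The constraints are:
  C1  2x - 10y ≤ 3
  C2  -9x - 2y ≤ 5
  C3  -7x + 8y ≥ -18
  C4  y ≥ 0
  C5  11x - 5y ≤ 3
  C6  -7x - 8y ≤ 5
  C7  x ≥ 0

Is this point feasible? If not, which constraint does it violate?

Constraint C5: 11x - 5y = 23, which is not ≤ 3. All other constraints are satisfied.

not feasible — violates C5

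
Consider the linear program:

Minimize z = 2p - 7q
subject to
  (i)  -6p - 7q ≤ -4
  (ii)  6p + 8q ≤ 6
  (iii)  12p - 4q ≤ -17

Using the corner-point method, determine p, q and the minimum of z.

Corner points and z = 2p - 7q:
  (-5/3, 2) → z = -52/3
  (-103/108, 25/18) → z = -314/27
  (-14/15, 29/20) → z = -721/60

p = -5/3, q = 2, minimum z = -52/3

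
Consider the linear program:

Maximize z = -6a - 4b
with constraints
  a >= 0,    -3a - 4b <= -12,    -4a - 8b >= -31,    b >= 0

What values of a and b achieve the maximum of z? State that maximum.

Extreme points and z = -6a - 4b:
  (0, 3) → z = -12
  (0, 31/8) → z = -31/2
  (4, 0) → z = -24
  (31/4, 0) → z = -93/2

At the optimal vertex, a = 0 and -3a - 4b = -12.
Solving simultaneously gives a = 0, b = 3.

a = 0, b = 3, maximum z = -12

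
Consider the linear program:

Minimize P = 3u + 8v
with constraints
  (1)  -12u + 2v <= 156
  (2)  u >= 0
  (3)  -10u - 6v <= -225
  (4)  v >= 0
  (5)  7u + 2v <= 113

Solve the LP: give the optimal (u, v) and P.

The binding constraints are -10u - 6v = -225 and 7u + 2v = 113.
Solving simultaneously gives u = 114/11, v = 445/22.

u = 114/11, v = 445/22, minimum P = 2122/11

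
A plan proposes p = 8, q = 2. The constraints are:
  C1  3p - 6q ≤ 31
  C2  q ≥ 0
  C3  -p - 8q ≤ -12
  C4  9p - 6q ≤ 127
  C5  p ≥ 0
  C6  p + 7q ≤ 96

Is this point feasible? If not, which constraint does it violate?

feasible

C1: 12 ≤ 31 ✓
C2: 2 ≥ 0 ✓
C3: -24 ≤ -12 ✓
C4: 60 ≤ 127 ✓
C5: 8 ≥ 0 ✓
C6: 22 ≤ 96 ✓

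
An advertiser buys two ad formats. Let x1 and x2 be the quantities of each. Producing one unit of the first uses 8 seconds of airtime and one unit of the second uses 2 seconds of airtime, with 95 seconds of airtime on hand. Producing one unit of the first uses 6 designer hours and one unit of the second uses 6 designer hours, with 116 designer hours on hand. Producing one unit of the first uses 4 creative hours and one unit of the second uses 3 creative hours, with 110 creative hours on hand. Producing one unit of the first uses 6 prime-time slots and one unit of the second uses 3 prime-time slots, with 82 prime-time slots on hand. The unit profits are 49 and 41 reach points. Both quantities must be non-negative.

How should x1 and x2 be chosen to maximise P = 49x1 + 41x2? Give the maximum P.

x1 = 8, x2 = 34/3, maximum P = 2570/3

Extreme points and P = 49x1 + 41x2:
  (0, 0) → P = 0
  (0, 58/3) → P = 2378/3
  (95/8, 0) → P = 4655/8
  (121/12, 43/6) → P = 9455/12
  (8, 34/3) → P = 2570/3

At the optimal vertex, 6x1 + 6x2 = 116 and 6x1 + 3x2 = 82.
Solving simultaneously gives x1 = 8, x2 = 34/3.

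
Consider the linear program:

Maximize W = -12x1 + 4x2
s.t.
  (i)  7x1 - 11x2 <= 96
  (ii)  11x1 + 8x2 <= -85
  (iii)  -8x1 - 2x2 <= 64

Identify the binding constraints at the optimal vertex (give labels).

Corner points and W = -12x1 + 4x2:
  (-167/177, -1651/177) → W = -4600/177
  (-256/51, -608/51) → W = 640/51
  (-57/7, 4/7) → W = 100

The maximum is at (-57/7, 4/7). Substituting into each constraint, equality holds for (ii) and (iii); the remaining constraints have slack.

(ii) and (iii)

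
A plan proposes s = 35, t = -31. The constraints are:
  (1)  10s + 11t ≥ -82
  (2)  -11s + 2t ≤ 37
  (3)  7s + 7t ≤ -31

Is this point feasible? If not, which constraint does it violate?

Constraint (3): 7s + 7t = 28, which is not ≤ -31. All other constraints are satisfied.

not feasible — violates (3)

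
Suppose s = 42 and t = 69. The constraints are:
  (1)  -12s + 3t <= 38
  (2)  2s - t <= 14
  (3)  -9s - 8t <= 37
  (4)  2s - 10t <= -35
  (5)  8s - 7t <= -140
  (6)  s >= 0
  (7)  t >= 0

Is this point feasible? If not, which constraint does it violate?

Constraint (2): 2s - t = 15, which is not ≤ 14. All other constraints are satisfied.

not feasible — violates (2)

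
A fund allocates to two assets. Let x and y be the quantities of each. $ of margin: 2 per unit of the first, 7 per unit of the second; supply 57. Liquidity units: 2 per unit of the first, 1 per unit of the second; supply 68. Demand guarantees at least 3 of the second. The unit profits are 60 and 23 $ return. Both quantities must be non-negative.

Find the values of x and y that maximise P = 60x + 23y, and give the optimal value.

x = 18, y = 3, maximum P = 1149

At the optimal vertex, 2x + 7y = 57 and y = 3.
Solving simultaneously gives x = 18, y = 3.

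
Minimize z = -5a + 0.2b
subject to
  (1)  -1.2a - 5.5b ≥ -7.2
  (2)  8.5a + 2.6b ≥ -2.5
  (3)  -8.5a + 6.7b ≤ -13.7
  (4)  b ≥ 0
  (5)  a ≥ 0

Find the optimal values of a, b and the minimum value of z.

a = 6, b = 0, minimum z = -30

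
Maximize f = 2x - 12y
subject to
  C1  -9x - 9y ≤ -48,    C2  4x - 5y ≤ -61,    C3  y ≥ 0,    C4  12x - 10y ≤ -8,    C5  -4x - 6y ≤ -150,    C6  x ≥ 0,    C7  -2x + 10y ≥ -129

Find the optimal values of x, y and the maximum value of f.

Vertices and f = 2x - 12y:
  (57/2, 35) → f = -363
  (96/11, 211/11) → f = -2340/11
  (0, 25) → f = -300
The feasible region is unbounded (it extends along (0, 1), (5, 6)), but f strictly decreases along every unbounded feasible direction, so there is no improving ray and the maximum is attained at a vertex.

x = 96/11, y = 211/11, maximum f = -2340/11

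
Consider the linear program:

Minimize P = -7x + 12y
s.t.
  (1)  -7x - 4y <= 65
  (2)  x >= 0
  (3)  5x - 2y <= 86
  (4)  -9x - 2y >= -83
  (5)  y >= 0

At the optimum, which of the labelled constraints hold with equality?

(4) and (5)

Vertices and P = -7x + 12y:
  (0, 83/2) → P = 498
  (0, 0) → P = 0
  (83/9, 0) → P = -581/9

The minimum is at (83/9, 0). Substituting into each constraint, equality holds for (4) and (5); the remaining constraints have slack.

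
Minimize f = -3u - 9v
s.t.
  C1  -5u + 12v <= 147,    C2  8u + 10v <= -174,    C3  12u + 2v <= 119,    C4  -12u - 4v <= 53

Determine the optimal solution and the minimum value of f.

Feasible corners and f = -3u - 9v:
  (769/52, -380/13) → f = 11373/52
  (83/44, -208/11) → f = 7239/44
  (97/4, -86) → f = 2805/4

u = 83/44, v = -208/11, minimum f = 7239/44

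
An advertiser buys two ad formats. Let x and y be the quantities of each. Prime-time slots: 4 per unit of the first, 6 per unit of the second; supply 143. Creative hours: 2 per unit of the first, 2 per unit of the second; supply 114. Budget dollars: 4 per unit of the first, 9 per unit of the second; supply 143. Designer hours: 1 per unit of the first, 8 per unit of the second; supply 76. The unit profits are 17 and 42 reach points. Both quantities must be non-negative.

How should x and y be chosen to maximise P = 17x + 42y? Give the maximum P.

x = 20, y = 7, maximum P = 634

Vertices and P = 17x + 42y:
  (0, 0) → P = 0
  (0, 19/2) → P = 399
  (143/4, 0) → P = 2431/4
  (20, 7) → P = 634

At the optimal vertex, 4x + 9y = 143 and x + 8y = 76.
Solving simultaneously gives x = 20, y = 7.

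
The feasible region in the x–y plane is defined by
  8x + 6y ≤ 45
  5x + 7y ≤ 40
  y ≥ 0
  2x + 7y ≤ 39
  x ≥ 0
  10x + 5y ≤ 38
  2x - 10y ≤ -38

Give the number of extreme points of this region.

5

Intersecting each pair of boundary lines and keeping only the points that satisfy every inequality leaves:
  (1/3, 115/21)
  (22/15, 14/3)
  (0, 39/7)
  (0, 19/5)
  (19/11, 228/55)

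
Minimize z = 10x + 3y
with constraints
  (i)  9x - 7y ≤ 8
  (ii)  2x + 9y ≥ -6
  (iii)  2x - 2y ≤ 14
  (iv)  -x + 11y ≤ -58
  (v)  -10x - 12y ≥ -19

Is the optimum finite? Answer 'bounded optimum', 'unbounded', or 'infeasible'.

infeasible

The boundaries 9x - 7y = 8 and 2x + 9y = -6 meet at (6/19, -14/19), but that point violates -x + 11y ≤ -58. Every candidate vertex is excluded by some other constraint, so the feasible region is empty.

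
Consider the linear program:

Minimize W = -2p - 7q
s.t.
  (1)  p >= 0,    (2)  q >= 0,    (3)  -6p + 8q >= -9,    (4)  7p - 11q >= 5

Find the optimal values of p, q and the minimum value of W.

Feasible corners and W = -2p - 7q:
  (3/2, 0) → W = -3
  (5/7, 0) → W = -10/7
  (59/10, 33/10) → W = -349/10

p = 59/10, q = 33/10, minimum W = -349/10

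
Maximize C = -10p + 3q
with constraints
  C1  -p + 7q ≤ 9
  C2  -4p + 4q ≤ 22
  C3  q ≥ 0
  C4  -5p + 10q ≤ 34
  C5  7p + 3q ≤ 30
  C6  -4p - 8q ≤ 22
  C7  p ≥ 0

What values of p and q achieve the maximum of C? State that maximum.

p = 0, q = 9/7, maximum C = 27/7

Corner points and C = -10p + 3q:
  (183/52, 93/52) → C = -1551/52
  (0, 9/7) → C = 27/7
  (30/7, 0) → C = -300/7
  (0, 0) → C = 0

The optimum lies where -p + 7q = 9 and p = 0.
Solving simultaneously gives p = 0, q = 9/7.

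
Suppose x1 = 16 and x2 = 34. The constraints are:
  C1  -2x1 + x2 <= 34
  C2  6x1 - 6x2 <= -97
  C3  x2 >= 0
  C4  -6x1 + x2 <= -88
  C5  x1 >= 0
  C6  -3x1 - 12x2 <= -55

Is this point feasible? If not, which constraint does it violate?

Constraint C4: -6x1 + x2 = -62, which is not ≤ -88. All other constraints are satisfied.

not feasible — violates C4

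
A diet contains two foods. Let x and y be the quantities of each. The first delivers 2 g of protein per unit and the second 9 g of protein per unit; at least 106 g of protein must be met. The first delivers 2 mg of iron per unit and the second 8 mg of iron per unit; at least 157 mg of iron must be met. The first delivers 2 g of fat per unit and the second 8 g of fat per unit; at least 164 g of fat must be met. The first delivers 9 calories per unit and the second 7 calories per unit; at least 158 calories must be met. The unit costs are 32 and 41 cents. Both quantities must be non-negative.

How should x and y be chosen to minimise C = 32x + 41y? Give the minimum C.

Corner points and C = 32x + 41y:
  (0, 158/7) → C = 6478/7
  (82, 0) → C = 2624
  (2, 20) → C = 884
The feasible region is unbounded (it extends along (0, 1), (1, 0)), but C strictly increases along every unbounded feasible direction, so there is no improving ray and the minimum is attained at a vertex.

At the optimal vertex, 2x + 8y = 164 and 9x + 7y = 158.
Solving simultaneously gives x = 2, y = 20.

x = 2, y = 20, minimum C = 884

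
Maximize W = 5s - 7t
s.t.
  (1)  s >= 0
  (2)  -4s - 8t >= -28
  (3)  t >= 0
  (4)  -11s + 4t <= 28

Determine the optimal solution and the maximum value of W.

Vertices and W = 5s - 7t:
  (0, 7/2) → W = -49/2
  (0, 0) → W = 0
  (7, 0) → W = 35

s = 7, t = 0, maximum W = 35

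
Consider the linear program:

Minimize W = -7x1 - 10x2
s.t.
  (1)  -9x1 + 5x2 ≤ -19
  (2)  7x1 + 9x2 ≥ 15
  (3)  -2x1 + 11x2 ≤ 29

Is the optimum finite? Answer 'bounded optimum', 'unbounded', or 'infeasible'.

unbounded

From the feasible point (123/58, 1/58), moving in the direction (11, 2) keeps every constraint satisfied while W decreases without bound.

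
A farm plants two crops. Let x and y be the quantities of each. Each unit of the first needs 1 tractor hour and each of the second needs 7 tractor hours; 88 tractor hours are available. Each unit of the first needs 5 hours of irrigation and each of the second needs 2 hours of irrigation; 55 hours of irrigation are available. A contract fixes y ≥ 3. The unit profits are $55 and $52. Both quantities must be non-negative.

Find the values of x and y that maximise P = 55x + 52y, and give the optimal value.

Corner points and P = 55x + 52y:
  (0, 88/7) → P = 4576/7
  (0, 3) → P = 156
  (19/3, 35/3) → P = 955
  (49/5, 3) → P = 695

At the optimal vertex, x + 7y = 88 and 5x + 2y = 55.
Solving simultaneously gives x = 19/3, y = 35/3.

x = 19/3, y = 35/3, maximum P = 955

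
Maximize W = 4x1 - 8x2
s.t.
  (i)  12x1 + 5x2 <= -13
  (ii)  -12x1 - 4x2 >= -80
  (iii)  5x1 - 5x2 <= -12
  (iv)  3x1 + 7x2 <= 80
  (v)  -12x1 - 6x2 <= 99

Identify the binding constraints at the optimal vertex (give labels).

(iii) and (v)

Vertices and W = 4x1 - 8x2:
  (-25/17, 79/85) → W = -1132/85
  (-491/69, 333/23) → W = -9956/69
  (-63/10, -39/10) → W = 6
  (-391/22, 419/22) → W = -2458/11

The maximum is at (-63/10, -39/10). Substituting into each constraint, equality holds for (iii) and (v); the remaining constraints have slack.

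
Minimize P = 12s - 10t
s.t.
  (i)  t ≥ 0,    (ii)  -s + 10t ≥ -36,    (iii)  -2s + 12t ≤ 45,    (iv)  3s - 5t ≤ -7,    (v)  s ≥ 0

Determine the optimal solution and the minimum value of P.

Vertices and P = 12s - 10t:
  (141/26, 121/26) → P = 241/13
  (0, 15/4) → P = -75/2
  (0, 7/5) → P = -14

s = 0, t = 15/4, minimum P = -75/2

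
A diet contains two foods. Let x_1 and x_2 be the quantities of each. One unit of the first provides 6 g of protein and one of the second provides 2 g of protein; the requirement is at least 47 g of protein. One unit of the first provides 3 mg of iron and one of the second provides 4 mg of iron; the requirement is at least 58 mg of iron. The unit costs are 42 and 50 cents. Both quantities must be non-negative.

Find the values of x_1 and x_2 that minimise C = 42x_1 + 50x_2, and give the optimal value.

x_1 = 4, x_2 = 23/2, minimum C = 743

Feasible corners and C = 42x_1 + 50x_2:
  (0, 47/2) → C = 1175
  (58/3, 0) → C = 812
  (4, 23/2) → C = 743
The feasible region is unbounded (it extends along (0, 1), (1, 0)), but C strictly increases along every unbounded feasible direction, so there is no improving ray and the minimum is attained at a vertex.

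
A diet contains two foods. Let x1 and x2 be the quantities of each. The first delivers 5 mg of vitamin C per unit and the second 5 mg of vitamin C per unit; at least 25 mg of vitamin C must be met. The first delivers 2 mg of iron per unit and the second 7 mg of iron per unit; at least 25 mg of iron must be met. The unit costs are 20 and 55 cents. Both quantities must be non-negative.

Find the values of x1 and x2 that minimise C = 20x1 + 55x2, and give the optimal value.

Corner points and C = 20x1 + 55x2:
  (0, 5) → C = 275
  (25/2, 0) → C = 250
  (2, 3) → C = 205
The feasible region is unbounded (it extends along (0, 1), (1, 0)), but C strictly increases along every unbounded feasible direction, so there is no improving ray and the minimum is attained at a vertex.

x1 = 2, x2 = 3, minimum C = 205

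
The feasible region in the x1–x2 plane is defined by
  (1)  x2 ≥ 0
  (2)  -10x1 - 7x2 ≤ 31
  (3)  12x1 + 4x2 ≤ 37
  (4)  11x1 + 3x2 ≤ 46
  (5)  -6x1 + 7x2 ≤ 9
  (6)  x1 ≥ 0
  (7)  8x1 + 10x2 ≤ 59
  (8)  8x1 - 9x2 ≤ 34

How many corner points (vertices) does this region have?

4

The feasible vertices (each the meet of two boundaries and inside every other half-plane) are:
  (37/12, 0)
  (0, 0)
  (223/108, 55/18)
  (0, 9/7)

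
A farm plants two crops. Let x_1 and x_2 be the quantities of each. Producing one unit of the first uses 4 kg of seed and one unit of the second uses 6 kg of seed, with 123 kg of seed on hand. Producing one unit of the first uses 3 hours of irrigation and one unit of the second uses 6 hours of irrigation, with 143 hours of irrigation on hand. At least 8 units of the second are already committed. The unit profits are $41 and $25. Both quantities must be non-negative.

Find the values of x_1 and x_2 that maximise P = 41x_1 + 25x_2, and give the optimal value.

Vertices and P = 41x_1 + 25x_2:
  (0, 41/2) → P = 1025/2
  (0, 8) → P = 200
  (75/4, 8) → P = 3875/4

The binding constraints are 4x_1 + 6x_2 = 123 and x_2 = 8.
Solving simultaneously gives x_1 = 75/4, x_2 = 8.

x_1 = 75/4, x_2 = 8, maximum P = 3875/4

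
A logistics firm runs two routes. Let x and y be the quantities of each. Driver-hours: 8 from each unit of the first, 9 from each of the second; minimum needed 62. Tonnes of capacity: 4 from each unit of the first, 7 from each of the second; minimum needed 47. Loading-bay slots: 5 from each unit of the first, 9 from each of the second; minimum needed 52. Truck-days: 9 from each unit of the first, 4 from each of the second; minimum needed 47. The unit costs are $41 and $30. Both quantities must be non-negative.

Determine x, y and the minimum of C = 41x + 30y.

The feasible region is unbounded (it extends along (0, 1), (1, 0)), but C strictly increases along every unbounded feasible direction, so there is no improving ray and the minimum is attained at a vertex.

At the optimal vertex, 4x + 7y = 47 and 9x + 4y = 47.
Solving simultaneously gives x = 3, y = 5.

x = 3, y = 5, minimum C = 273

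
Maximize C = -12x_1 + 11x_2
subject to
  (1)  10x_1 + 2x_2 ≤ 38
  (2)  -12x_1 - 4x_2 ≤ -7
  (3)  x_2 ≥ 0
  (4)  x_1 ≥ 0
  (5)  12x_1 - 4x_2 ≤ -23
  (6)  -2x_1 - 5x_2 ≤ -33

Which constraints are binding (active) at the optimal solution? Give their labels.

Extreme points and C = -12x_1 + 11x_2:
  (0, 19) → C = 209
  (53/32, 343/32) → C = 3137/32
  (0, 33/5) → C = 363/5
  (1/4, 13/2) → C = 137/2

The maximum is at (0, 19). Substituting into each constraint, equality holds for (1) and (4); the remaining constraints have slack.

(1) and (4)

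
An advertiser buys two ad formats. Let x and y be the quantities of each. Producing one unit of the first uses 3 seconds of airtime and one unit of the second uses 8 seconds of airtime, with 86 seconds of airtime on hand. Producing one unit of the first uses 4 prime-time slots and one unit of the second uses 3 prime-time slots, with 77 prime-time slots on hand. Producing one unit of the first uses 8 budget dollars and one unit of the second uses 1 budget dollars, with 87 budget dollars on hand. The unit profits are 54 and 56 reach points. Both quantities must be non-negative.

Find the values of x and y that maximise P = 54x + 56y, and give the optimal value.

The optimum lies where 3x + 8y = 86 and 8x + y = 87.
Solving simultaneously gives x = 10, y = 7.

x = 10, y = 7, maximum P = 932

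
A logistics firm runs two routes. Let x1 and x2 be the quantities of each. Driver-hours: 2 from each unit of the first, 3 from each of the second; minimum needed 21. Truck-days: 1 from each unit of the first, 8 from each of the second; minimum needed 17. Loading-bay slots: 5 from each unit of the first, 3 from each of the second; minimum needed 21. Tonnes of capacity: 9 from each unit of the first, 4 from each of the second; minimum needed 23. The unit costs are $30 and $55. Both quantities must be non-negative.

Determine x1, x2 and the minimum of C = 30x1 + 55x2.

x1 = 9, x2 = 1, minimum C = 325

The feasible region is unbounded (it extends along (0, 1), (1, 0)), but C strictly increases along every unbounded feasible direction, so there is no improving ray and the minimum is attained at a vertex.

The binding constraints are 2x1 + 3x2 = 21 and x1 + 8x2 = 17.
Solving simultaneously gives x1 = 9, x2 = 1.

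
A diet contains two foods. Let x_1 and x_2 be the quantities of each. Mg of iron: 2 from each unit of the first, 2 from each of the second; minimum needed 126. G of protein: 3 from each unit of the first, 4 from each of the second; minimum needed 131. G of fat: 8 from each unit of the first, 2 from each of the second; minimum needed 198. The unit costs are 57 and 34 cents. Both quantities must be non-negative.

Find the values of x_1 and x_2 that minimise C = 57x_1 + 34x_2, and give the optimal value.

x_1 = 12, x_2 = 51, minimum C = 2418

Feasible corners and C = 57x_1 + 34x_2:
  (0, 99) → C = 3366
  (63, 0) → C = 3591
  (12, 51) → C = 2418
The feasible region is unbounded (it extends along (0, 1), (1, 0)), but C strictly increases along every unbounded feasible direction, so there is no improving ray and the minimum is attained at a vertex.

The optimum lies where 2x_1 + 2x_2 = 126 and 8x_1 + 2x_2 = 198.
Solving simultaneously gives x_1 = 12, x_2 = 51.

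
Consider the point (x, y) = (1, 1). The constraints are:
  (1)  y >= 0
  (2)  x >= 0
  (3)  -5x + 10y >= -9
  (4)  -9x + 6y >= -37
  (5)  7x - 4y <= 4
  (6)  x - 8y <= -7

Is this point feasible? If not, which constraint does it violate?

(1): 1 ≥ 0 ✓
(2): 1 ≥ 0 ✓
(3): 5 ≥ -9 ✓
(4): -3 ≥ -37 ✓
(5): 3 ≤ 4 ✓
(6): -7 ≤ -7 ✓

feasible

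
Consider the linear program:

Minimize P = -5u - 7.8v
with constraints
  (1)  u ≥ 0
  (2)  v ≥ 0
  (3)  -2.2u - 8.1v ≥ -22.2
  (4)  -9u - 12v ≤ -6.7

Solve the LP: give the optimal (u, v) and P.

u = 111/11, v = 0, minimum P = -555/11

Extreme points and P = -5u - 7.8v:
  (0, 74/27) → P = -962/45
  (0, 67/120) → P = -871/200
  (111/11, 0) → P = -555/11
  (67/90, 0) → P = -67/18

The binding constraints are v = 0 and -2.2u - 8.1v = -22.2.
Solving simultaneously gives u = 111/11, v = 0.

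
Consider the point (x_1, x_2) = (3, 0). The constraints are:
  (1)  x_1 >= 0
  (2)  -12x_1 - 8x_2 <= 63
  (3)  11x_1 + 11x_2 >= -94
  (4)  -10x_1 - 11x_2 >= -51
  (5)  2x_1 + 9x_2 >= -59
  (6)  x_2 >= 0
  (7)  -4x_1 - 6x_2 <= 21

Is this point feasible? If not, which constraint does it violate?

(1): 3 ≥ 0 ✓
(2): -36 ≤ 63 ✓
(3): 33 ≥ -94 ✓
(4): -30 ≥ -51 ✓
(5): 6 ≥ -59 ✓
(6): 0 ≥ 0 ✓
(7): -12 ≤ 21 ✓

feasible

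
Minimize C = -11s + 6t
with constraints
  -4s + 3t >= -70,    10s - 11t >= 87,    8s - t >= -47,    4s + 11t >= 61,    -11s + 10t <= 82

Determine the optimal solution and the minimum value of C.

s = 509/14, t = 176/7, minimum C = -3487/14

Feasible corners and C = -11s + 6t:
  (509/14, 176/7) → C = -3487/14
  (953/56, -9/14) → C = -10699/56
  (74/7, 131/77) → C = -8168/77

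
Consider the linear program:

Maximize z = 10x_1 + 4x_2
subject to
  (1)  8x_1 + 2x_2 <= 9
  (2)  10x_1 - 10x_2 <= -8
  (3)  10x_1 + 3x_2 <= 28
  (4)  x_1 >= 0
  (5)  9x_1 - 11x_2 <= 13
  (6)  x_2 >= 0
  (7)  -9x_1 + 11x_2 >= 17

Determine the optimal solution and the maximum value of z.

Corner points and z = 10x_1 + 4x_2:
  (0, 9/2) → z = 18
  (65/106, 217/106) → z = 759/53
  (0, 17/11) → z = 68/11

x_1 = 0, x_2 = 9/2, maximum z = 18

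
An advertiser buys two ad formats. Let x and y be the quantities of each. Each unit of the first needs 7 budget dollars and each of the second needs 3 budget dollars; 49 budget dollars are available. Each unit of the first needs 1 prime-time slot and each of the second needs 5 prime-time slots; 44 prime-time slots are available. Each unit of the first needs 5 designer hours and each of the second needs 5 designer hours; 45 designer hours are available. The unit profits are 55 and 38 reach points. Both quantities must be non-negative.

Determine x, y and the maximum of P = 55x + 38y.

Feasible corners and P = 55x + 38y:
  (0, 0) → P = 0
  (0, 44/5) → P = 1672/5
  (7, 0) → P = 385
  (11/2, 7/2) → P = 871/2
  (1/4, 35/4) → P = 1385/4

At the optimal vertex, 7x + 3y = 49 and 5x + 5y = 45.
Solving simultaneously gives x = 11/2, y = 7/2.

x = 11/2, y = 7/2, maximum P = 871/2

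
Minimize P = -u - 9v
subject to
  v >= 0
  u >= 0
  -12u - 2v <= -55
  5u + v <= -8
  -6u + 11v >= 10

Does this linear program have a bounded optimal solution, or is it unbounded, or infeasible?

The boundaries u = 0 and -12u - 2v = -55 meet at (0, 55/2), but that point violates 5u + v ≤ -8. Every candidate vertex is excluded by some other constraint, so the feasible region is empty.

infeasible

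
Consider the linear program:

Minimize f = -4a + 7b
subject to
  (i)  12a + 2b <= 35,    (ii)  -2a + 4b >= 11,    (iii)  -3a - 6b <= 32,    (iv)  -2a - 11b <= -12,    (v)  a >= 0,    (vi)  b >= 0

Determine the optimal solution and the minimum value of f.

Extreme points and f = -4a + 7b:
  (59/26, 101/26) → f = 471/26
  (0, 35/2) → f = 245/2
  (0, 11/4) → f = 77/4

a = 59/26, b = 101/26, minimum f = 471/26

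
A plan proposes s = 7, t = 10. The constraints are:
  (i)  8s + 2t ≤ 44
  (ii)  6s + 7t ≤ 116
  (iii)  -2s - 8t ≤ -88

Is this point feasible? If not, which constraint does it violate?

Constraint (i): 8s + 2t = 76, which is not ≤ 44. All other constraints are satisfied.

not feasible — violates (i)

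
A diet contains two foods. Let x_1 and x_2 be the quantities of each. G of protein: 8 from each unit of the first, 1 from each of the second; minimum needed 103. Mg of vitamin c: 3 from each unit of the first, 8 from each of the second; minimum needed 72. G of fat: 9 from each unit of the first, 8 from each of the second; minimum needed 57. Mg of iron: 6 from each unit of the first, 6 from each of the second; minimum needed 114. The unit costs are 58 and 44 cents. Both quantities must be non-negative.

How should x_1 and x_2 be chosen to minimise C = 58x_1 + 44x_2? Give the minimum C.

The feasible region is unbounded (it extends along (0, 1), (1, 0)), but C strictly increases along every unbounded feasible direction, so there is no improving ray and the minimum is attained at a vertex.

x_1 = 12, x_2 = 7, minimum C = 1004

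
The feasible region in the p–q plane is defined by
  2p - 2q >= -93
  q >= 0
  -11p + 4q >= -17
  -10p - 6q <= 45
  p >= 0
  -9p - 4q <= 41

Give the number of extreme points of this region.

Intersecting each pair of boundary lines and keeping only the points that satisfy every inequality leaves:
  (29, 151/2)
  (0, 93/2)
  (17/11, 0)
  (0, 0)

4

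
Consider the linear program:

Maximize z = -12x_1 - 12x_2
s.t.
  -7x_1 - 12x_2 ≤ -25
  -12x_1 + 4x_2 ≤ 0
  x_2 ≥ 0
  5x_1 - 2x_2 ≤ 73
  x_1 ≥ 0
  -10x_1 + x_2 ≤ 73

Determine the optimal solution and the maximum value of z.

x_1 = 25/43, x_2 = 75/43, maximum z = -1200/43

The feasible region is unbounded (it extends along (1, 3), (2, 5)), but z strictly decreases along every unbounded feasible direction, so there is no improving ray and the maximum is attained at a vertex.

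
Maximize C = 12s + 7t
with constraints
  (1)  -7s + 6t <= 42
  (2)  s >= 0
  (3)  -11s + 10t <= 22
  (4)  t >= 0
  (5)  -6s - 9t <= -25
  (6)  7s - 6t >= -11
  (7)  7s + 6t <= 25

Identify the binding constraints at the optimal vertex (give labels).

Vertices and C = 12s + 7t:
  (17/33, 241/99) → C = 209/9
  (25/9, 25/27) → C = 1075/27
  (1, 3) → C = 33

The maximum is at (25/9, 25/27). Substituting into each constraint, equality holds for (5) and (7); the remaining constraints have slack.

(5) and (7)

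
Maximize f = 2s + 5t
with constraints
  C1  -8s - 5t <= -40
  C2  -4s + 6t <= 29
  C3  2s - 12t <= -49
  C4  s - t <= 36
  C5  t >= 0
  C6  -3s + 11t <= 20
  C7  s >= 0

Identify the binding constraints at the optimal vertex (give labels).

C4 and C6

Extreme points and f = 2s + 5t:
  (481/10, 121/10) → f = 1567/10
  (299/14, 107/14) → f = 1133/14
  (52, 16) → f = 184

The maximum is at (52, 16). Substituting into each constraint, equality holds for C4 and C6; the remaining constraints have slack.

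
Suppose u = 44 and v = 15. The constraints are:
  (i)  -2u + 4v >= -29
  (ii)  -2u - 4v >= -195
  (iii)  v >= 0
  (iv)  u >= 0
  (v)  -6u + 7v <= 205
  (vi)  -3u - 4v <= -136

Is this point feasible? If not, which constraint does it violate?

feasible

(i): -28 ≥ -29 ✓
(ii): -148 ≥ -195 ✓
(iii): 15 ≥ 0 ✓
(iv): 44 ≥ 0 ✓
(v): -159 ≤ 205 ✓
(vi): -192 ≤ -136 ✓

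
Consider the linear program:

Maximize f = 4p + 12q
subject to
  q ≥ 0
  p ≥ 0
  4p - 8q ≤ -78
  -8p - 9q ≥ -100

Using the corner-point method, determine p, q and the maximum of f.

Vertices and f = 4p + 12q:
  (0, 39/4) → f = 117
  (0, 100/9) → f = 400/3
  (49/50, 256/25) → f = 634/5

p = 0, q = 100/9, maximum f = 400/3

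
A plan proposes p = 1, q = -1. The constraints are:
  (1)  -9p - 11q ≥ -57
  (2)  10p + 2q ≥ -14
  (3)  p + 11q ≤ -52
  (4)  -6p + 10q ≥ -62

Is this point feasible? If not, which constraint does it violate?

Constraint (3): p + 11q = -10, which is not ≤ -52. All other constraints are satisfied.

not feasible — violates (3)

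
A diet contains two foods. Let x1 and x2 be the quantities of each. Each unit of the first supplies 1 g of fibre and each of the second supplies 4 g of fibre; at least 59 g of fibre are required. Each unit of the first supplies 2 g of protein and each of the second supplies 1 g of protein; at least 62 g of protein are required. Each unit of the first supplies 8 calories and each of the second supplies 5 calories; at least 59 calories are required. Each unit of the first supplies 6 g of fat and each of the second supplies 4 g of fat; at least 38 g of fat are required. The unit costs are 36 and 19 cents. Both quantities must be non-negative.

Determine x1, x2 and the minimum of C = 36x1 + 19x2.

x1 = 27, x2 = 8, minimum C = 1124

Vertices and C = 36x1 + 19x2:
  (0, 62) → C = 1178
  (59, 0) → C = 2124
  (27, 8) → C = 1124
The feasible region is unbounded (it extends along (0, 1), (1, 0)), but C strictly increases along every unbounded feasible direction, so there is no improving ray and the minimum is attained at a vertex.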